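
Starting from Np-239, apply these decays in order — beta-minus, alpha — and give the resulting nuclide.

Start: (A, Z) = (239, 93).
After β⁻: (239, 94).
After α: (235, 92).
Z = 92 is uranium.

U-235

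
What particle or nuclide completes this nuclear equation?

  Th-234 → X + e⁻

Conserve mass number: 234 = A + 0, so A = 234.
Conserve atomic number: 90 = Z − 1, so Z = 91.
Z = 91 is protactinium, so the species is Pa-234.

Pa-234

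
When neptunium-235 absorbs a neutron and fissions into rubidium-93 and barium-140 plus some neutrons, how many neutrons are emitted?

Conserve mass number: 236 = 93 + 140 + k, so k = 236 − 233 = 3.
Check atomic number: 93 = 37 + 56 + 0 = 93. ✓

3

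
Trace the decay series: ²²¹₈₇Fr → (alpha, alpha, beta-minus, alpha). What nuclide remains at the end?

Start: (A, Z) = (221, 87).
After α: (217, 85).
After α: (213, 83).
After β⁻: (213, 84).
After α: (209, 82).
Z = 82 is lead.

Pb-209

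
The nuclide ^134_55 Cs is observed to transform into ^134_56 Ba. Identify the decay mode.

beta-minus decay

ΔA = 134 − 134 = 0; ΔZ = 56 − 55 = +1.
A is unchanged and Z rises by 1 — a neutron has become a proton (β⁻ decay).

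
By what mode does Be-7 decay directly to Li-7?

beta-plus decay or electron capture

ΔA = 7 − 7 = 0; ΔZ = 3 − 4 = -1.
A is unchanged and Z drops by 1 — a proton has become a neutron (β⁺ emission or electron capture).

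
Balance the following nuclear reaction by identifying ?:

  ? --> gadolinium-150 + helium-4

Conserve mass number: A = 150 + 4, so A = 154.
Conserve atomic number: Z = 64 + 2, so Z = 66.
Z = 66 is dysprosium, so the species is dysprosium-154.

Dy-154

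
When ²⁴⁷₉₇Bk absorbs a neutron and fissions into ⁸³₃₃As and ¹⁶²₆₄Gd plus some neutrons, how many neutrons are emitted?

Conserve mass number: 248 = 83 + 162 + k, so k = 248 − 245 = 3.
Check atomic number: 97 = 33 + 64 + 0 = 97. ✓

3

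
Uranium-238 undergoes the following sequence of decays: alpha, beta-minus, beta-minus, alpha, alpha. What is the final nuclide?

Ra-226

Start: (A, Z) = (238, 92).
After α: (234, 90).
After β⁻: (234, 91).
After β⁻: (234, 92).
After α: (230, 90).
After α: (226, 88).
Z = 88 is radium.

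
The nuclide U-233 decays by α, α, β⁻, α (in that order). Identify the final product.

Start: (A, Z) = (233, 92).
After α: (229, 90).
After α: (225, 88).
After β⁻: (225, 89).
After α: (221, 87).
Z = 87 is francium.

Fr-221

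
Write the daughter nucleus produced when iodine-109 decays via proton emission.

Proton emission: mass number changes by -1, atomic number by -1.
A: 109 − 1 = 108; Z: 53 − 1 = 52.
Z = 52 is tellurium, so the daughter is tellurium-108.

Te-108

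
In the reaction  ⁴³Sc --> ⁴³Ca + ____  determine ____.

Conserve mass number: 43 = 43 + A, so A = 0.
Conserve atomic number: 21 = 20 + Z, so Z = 1.
A = 0 and Z = 1 is e⁺ — a positron.

positron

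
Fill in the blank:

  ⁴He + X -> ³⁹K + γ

Cl-35

Conserve mass number: 4 + A = 39 + 0, so A = 35.
Conserve atomic number: 2 + Z = 19 + 0, so Z = 17.
Z = 17 is chlorine, so the species is ³⁵Cl.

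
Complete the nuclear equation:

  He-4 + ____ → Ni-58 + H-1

Conserve mass number: 4 + A = 58 + 1, so A = 55.
Conserve atomic number: 2 + Z = 28 + 1, so Z = 27.
Z = 27 is cobalt, so the species is Co-55.

Co-55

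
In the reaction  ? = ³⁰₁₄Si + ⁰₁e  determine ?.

Conserve mass number: A = 30 + 0, so A = 30.
Conserve atomic number: Z = 14 + 1, so Z = 15.
Z = 15 is phosphorus, so the species is ³⁰₁₅P.

P-30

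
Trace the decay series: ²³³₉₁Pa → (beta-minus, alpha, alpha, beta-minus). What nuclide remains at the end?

Ac-225

Start: (A, Z) = (233, 91).
After β⁻: (233, 92).
After α: (229, 90).
After α: (225, 88).
After β⁻: (225, 89).
Z = 89 is actinium.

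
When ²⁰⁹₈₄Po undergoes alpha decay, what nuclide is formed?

Pb-205

Alpha decay: mass number changes by -4, atomic number by -2.
A: 209 − 4 = 205; Z: 84 − 2 = 82.
Z = 82 is lead, so the daughter is ²⁰⁵₈₂Pb.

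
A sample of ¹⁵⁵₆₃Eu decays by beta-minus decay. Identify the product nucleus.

Gd-155

Beta-minus decay: mass number changes by +0, atomic number by +1.
A: 155 = 155; Z: 63 + 1 = 64.
Z = 64 is gadolinium, so the daughter is ¹⁵⁵₆₄Gd.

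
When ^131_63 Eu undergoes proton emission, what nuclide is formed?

Sm-130

Proton emission: mass number changes by -1, atomic number by -1.
A: 131 − 1 = 130; Z: 63 − 1 = 62.
Z = 62 is samarium, so the daughter is ^130_62 Sm.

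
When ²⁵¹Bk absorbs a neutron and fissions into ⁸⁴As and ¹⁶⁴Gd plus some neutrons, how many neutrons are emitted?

Conserve mass number: 252 = 84 + 164 + k, so k = 252 − 248 = 4.
Check atomic number: 97 = 33 + 64 + 0 = 97. ✓

4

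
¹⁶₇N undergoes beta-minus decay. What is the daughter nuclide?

Beta-minus decay: mass number changes by +0, atomic number by +1.
A: 16 = 16; Z: 7 + 1 = 8.
Z = 8 is oxygen, so the daughter is ¹⁶₈O.

O-16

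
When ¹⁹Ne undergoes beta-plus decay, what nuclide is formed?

Beta-plus decay: mass number changes by +0, atomic number by -1.
A: 19 = 19; Z: 10 − 1 = 9.
Z = 9 is fluorine, so the daughter is ¹⁹F.

F-19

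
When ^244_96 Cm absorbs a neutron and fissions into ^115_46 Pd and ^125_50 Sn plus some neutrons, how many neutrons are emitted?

Conserve mass number: 245 = 115 + 125 + k, so k = 245 − 240 = 5.
Check atomic number: 96 = 46 + 50 + 0 = 96. ✓

5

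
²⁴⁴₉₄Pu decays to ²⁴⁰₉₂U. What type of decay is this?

ΔA = 240 − 244 = -4; ΔZ = 92 − 94 = -2.
A drops by 4 and Z drops by 2 — the signature of alpha emission.

alpha decay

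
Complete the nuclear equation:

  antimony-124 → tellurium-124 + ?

Conserve mass number: 124 = 124 + A, so A = 0.
Conserve atomic number: 51 = 52 + Z, so Z = -1.
A = 0 and Z = -1 is e⁻ — a beta-minus particle.

beta-minus particle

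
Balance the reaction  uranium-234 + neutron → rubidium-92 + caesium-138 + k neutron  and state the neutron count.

Conserve mass number: 235 = 92 + 138 + k, so k = 235 − 230 = 5.
Check atomic number: 92 = 37 + 55 + 0 = 92. ✓

5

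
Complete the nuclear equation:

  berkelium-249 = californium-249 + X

beta-minus particle

Conserve mass number: 249 = 249 + A, so A = 0.
Conserve atomic number: 97 = 98 + Z, so Z = -1.
A = 0 and Z = -1 is e⁻ — a beta-minus particle.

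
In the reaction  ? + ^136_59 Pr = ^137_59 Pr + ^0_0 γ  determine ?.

Conserve mass number: A + 136 = 137 + 0, so A = 1.
Conserve atomic number: Z + 59 = 59 + 0, so Z = 0.
A = 1 and Z = 0 is ^1_0 n — a neutron.

neutron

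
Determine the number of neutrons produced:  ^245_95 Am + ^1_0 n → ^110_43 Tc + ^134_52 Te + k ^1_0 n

2

Conserve mass number: 246 = 110 + 134 + k, so k = 246 − 244 = 2.
Check atomic number: 95 = 43 + 52 + 0 = 95. ✓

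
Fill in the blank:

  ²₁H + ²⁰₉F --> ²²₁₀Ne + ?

Conserve mass number: 2 + 20 = 22 + A, so A = 0.
Conserve atomic number: 1 + 9 = 10 + Z, so Z = 0.
A = 0 and Z = 0 is ⁰₀γ — a gamma ray.

gamma ray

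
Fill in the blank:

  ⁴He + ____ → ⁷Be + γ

Conserve mass number: 4 + A = 7 + 0, so A = 3.
Conserve atomic number: 2 + Z = 4 + 0, so Z = 2.
Z = 2 is helium, so the species is ³He.

He-3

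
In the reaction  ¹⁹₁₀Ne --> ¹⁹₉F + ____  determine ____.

positron

Conserve mass number: 19 = 19 + A, so A = 0.
Conserve atomic number: 10 = 9 + Z, so Z = 1.
A = 0 and Z = 1 is ⁰₁e — a positron.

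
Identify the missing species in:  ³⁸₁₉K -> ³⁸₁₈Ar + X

Conserve mass number: 38 = 38 + A, so A = 0.
Conserve atomic number: 19 = 18 + Z, so Z = 1.
A = 0 and Z = 1 is ⁰₁e — a positron.

positron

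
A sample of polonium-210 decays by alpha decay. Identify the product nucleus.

Pb-206

Alpha decay: mass number changes by -4, atomic number by -2.
A: 210 − 4 = 206; Z: 84 − 2 = 82.
Z = 82 is lead, so the daughter is lead-206.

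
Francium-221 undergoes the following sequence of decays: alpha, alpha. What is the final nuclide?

Bi-213

Start: (A, Z) = (221, 87).
After α: (217, 85).
After α: (213, 83).
Z = 83 is bismuth.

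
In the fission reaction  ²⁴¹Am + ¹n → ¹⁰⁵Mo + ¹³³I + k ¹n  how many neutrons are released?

4

Conserve mass number: 242 = 105 + 133 + k, so k = 242 − 238 = 4.
Check atomic number: 95 = 42 + 53 + 0 = 95. ✓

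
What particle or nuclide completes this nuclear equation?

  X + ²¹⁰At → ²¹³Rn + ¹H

alpha particle

Conserve mass number: A + 210 = 213 + 1, so A = 4.
Conserve atomic number: Z + 85 = 86 + 1, so Z = 2.
A = 4 and Z = 2 is ⁴He — an alpha particle.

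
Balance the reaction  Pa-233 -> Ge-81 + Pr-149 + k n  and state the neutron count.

Conserve mass number: 233 = 81 + 149 + k, so k = 233 − 230 = 3.
Check atomic number: 91 = 32 + 59 + 0 = 91. ✓

3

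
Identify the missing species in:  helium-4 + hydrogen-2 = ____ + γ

Conserve mass number: 4 + 2 = A + 0, so A = 6.
Conserve atomic number: 2 + 1 = Z + 0, so Z = 3.
Z = 3 is lithium, so the species is lithium-6.

Li-6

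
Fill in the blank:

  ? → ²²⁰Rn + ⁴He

Ra-224

Conserve mass number: A = 220 + 4, so A = 224.
Conserve atomic number: Z = 86 + 2, so Z = 88.
Z = 88 is radium, so the species is ²²⁴Ra.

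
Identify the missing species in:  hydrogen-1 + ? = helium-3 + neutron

triton

Conserve mass number: 1 + A = 3 + 1, so A = 3.
Conserve atomic number: 1 + Z = 2 + 0, so Z = 1.
A = 3 and Z = 1 is hydrogen-3 — a triton.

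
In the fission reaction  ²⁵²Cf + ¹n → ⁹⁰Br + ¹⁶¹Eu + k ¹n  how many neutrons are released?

2

Conserve mass number: 253 = 90 + 161 + k, so k = 253 − 251 = 2.
Check atomic number: 98 = 35 + 63 + 0 = 98. ✓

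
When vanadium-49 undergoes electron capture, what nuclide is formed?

Electron capture: mass number changes by +0, atomic number by -1.
A: 49 = 49; Z: 23 − 1 = 22.
Z = 22 is titanium, so the daughter is titanium-49.

Ti-49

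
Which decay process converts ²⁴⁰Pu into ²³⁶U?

ΔA = 236 − 240 = -4; ΔZ = 92 − 94 = -2.
A drops by 4 and Z drops by 2 — the signature of alpha emission.

alpha decay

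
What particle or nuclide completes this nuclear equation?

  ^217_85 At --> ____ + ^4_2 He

Bi-213

Conserve mass number: 217 = A + 4, so A = 213.
Conserve atomic number: 85 = Z + 2, so Z = 83.
Z = 83 is bismuth, so the species is ^213_83 Bi.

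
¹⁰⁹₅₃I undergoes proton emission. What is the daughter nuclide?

Te-108

Proton emission: mass number changes by -1, atomic number by -1.
A: 109 − 1 = 108; Z: 53 − 1 = 52.
Z = 52 is tellurium, so the daughter is ¹⁰⁸₅₂Te.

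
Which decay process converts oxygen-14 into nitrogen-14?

beta-plus decay or electron capture

ΔA = 14 − 14 = 0; ΔZ = 7 − 8 = -1.
A is unchanged and Z drops by 1 — a proton has become a neutron (β⁺ emission or electron capture).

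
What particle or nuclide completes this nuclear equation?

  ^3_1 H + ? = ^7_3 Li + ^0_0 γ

Conserve mass number: 3 + A = 7 + 0, so A = 4.
Conserve atomic number: 1 + Z = 3 + 0, so Z = 2.
A = 4 and Z = 2 is ^4_2 He — an alpha particle.

alpha particle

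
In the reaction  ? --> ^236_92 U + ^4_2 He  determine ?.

Pu-240

Conserve mass number: A = 236 + 4, so A = 240.
Conserve atomic number: Z = 92 + 2, so Z = 94.
Z = 94 is plutonium, so the species is ^240_94 Pu.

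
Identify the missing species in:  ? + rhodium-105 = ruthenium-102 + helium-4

proton

Conserve mass number: A + 105 = 102 + 4, so A = 1.
Conserve atomic number: Z + 45 = 44 + 2, so Z = 1.
A = 1 and Z = 1 is hydrogen-1 — a proton.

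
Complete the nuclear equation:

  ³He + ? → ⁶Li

Conserve mass number: 3 + A = 6, so A = 3.
Conserve atomic number: 2 + Z = 3, so Z = 1.
A = 3 and Z = 1 is ³H — a triton.

triton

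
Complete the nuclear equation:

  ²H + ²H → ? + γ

Conserve mass number: 2 + 2 = A + 0, so A = 4.
Conserve atomic number: 1 + 1 = Z + 0, so Z = 2.
A = 4 and Z = 2 is ⁴He — an alpha particle.

He-4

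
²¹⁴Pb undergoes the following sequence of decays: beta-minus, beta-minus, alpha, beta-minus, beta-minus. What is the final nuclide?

Po-210

Start: (A, Z) = (214, 82).
After β⁻: (214, 83).
After β⁻: (214, 84).
After α: (210, 82).
After β⁻: (210, 83).
After β⁻: (210, 84).
Z = 84 is polonium.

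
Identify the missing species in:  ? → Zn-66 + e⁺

Ga-66

Conserve mass number: A = 66 + 0, so A = 66.
Conserve atomic number: Z = 30 + 1, so Z = 31.
Z = 31 is gallium, so the species is Ga-66.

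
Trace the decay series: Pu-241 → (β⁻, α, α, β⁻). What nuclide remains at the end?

U-233

Start: (A, Z) = (241, 94).
After β⁻: (241, 95).
After α: (237, 93).
After α: (233, 91).
After β⁻: (233, 92).
Z = 92 is uranium.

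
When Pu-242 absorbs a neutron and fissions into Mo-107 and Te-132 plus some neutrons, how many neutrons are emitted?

Conserve mass number: 243 = 107 + 132 + k, so k = 243 − 239 = 4.
Check atomic number: 94 = 42 + 52 + 0 = 94. ✓

4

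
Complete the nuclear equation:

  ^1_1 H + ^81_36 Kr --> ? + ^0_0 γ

Rb-82

Conserve mass number: 1 + 81 = A + 0, so A = 82.
Conserve atomic number: 1 + 36 = Z + 0, so Z = 37.
Z = 37 is rubidium, so the species is ^82_37 Rb.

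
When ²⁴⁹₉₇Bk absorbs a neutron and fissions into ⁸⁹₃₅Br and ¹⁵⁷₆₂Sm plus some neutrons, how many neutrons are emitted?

4

Conserve mass number: 250 = 89 + 157 + k, so k = 250 − 246 = 4.
Check atomic number: 97 = 35 + 62 + 0 = 97. ✓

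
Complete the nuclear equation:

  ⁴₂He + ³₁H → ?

Li-7

Conserve mass number: 4 + 3 = A, so A = 7.
Conserve atomic number: 2 + 1 = Z, so Z = 3.
Z = 3 is lithium, so the species is ⁷₃Li.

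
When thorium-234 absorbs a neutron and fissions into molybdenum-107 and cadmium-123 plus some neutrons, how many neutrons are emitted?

5

Conserve mass number: 235 = 107 + 123 + k, so k = 235 − 230 = 5.
Check atomic number: 90 = 42 + 48 + 0 = 90. ✓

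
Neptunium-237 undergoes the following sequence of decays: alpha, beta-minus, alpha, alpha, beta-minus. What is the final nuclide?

Start: (A, Z) = (237, 93).
After α: (233, 91).
After β⁻: (233, 92).
After α: (229, 90).
After α: (225, 88).
After β⁻: (225, 89).
Z = 89 is actinium.

Ac-225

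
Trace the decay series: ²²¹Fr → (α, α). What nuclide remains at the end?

Bi-213

Start: (A, Z) = (221, 87).
After α: (217, 85).
After α: (213, 83).
Z = 83 is bismuth.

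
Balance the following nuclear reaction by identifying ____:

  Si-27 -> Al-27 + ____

positron

Conserve mass number: 27 = 27 + A, so A = 0.
Conserve atomic number: 14 = 13 + Z, so Z = 1.
A = 0 and Z = 1 is e⁺ — a positron.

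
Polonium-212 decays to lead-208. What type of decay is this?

alpha decay

ΔA = 208 − 212 = -4; ΔZ = 82 − 84 = -2.
A drops by 4 and Z drops by 2 — the signature of alpha emission.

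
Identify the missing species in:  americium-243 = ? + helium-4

Conserve mass number: 243 = A + 4, so A = 239.
Conserve atomic number: 95 = Z + 2, so Z = 93.
Z = 93 is neptunium, so the species is neptunium-239.

Np-239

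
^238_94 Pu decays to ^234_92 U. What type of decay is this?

alpha decay

ΔA = 234 − 238 = -4; ΔZ = 92 − 94 = -2.
A drops by 4 and Z drops by 2 — the signature of alpha emission.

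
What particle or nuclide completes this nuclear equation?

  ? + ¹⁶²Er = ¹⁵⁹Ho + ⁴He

proton

Conserve mass number: A + 162 = 159 + 4, so A = 1.
Conserve atomic number: Z + 68 = 67 + 2, so Z = 1.
A = 1 and Z = 1 is ¹H — a proton.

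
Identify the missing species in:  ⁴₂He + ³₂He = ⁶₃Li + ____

proton

Conserve mass number: 4 + 3 = 6 + A, so A = 1.
Conserve atomic number: 2 + 2 = 3 + Z, so Z = 1.
A = 1 and Z = 1 is ¹₁H — a proton.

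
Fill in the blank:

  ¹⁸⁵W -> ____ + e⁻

Re-185

Conserve mass number: 185 = A + 0, so A = 185.
Conserve atomic number: 74 = Z − 1, so Z = 75.
Z = 75 is rhenium, so the species is ¹⁸⁵Re.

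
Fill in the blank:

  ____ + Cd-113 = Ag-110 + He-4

proton

Conserve mass number: A + 113 = 110 + 4, so A = 1.
Conserve atomic number: Z + 48 = 47 + 2, so Z = 1.
A = 1 and Z = 1 is H-1 — a proton.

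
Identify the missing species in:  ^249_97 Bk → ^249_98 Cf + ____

beta-minus particle

Conserve mass number: 249 = 249 + A, so A = 0.
Conserve atomic number: 97 = 98 + Z, so Z = -1.
A = 0 and Z = -1 is ^0_-1 e — a beta-minus particle.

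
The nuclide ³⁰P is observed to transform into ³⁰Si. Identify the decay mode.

ΔA = 30 − 30 = 0; ΔZ = 14 − 15 = -1.
A is unchanged and Z drops by 1 — a proton has become a neutron (β⁺ emission or electron capture).

beta-plus decay or electron capture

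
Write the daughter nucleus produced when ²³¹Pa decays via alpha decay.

Alpha decay: mass number changes by -4, atomic number by -2.
A: 231 − 4 = 227; Z: 91 − 2 = 89.
Z = 89 is actinium, so the daughter is ²²⁷Ac.

Ac-227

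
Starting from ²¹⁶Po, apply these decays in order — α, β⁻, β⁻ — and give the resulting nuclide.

Po-212

Start: (A, Z) = (216, 84).
After α: (212, 82).
After β⁻: (212, 83).
After β⁻: (212, 84).
Z = 84 is polonium.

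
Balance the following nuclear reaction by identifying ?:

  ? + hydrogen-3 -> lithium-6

He-3

Conserve mass number: A + 3 = 6, so A = 3.
Conserve atomic number: Z + 1 = 3, so Z = 2.
Z = 2 is helium, so the species is helium-3.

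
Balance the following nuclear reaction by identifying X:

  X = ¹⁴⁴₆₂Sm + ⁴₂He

Conserve mass number: A = 144 + 4, so A = 148.
Conserve atomic number: Z = 62 + 2, so Z = 64.
Z = 64 is gadolinium, so the species is ¹⁴⁸₆₄Gd.

Gd-148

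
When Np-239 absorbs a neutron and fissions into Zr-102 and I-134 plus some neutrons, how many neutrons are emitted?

Conserve mass number: 240 = 102 + 134 + k, so k = 240 − 236 = 4.
Check atomic number: 93 = 40 + 53 + 0 = 93. ✓

4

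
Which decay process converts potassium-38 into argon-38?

beta-plus decay or electron capture

ΔA = 38 − 38 = 0; ΔZ = 18 − 19 = -1.
A is unchanged and Z drops by 1 — a proton has become a neutron (β⁺ emission or electron capture).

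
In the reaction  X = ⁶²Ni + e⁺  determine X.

Cu-62

Conserve mass number: A = 62 + 0, so A = 62.
Conserve atomic number: Z = 28 + 1, so Z = 29.
Z = 29 is copper, so the species is ⁶²Cu.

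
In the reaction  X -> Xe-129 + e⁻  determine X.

I-129

Conserve mass number: A = 129 + 0, so A = 129.
Conserve atomic number: Z = 54 − 1, so Z = 53.
Z = 53 is iodine, so the species is I-129.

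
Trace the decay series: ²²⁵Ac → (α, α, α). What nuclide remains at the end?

Bi-213

Start: (A, Z) = (225, 89).
After α: (221, 87).
After α: (217, 85).
After α: (213, 83).
Z = 83 is bismuth.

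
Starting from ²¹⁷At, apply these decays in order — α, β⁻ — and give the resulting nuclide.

Start: (A, Z) = (217, 85).
After α: (213, 83).
After β⁻: (213, 84).
Z = 84 is polonium.

Po-213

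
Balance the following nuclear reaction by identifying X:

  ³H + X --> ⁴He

proton

Conserve mass number: 3 + A = 4, so A = 1.
Conserve atomic number: 1 + Z = 2, so Z = 1.
A = 1 and Z = 1 is ¹H — a proton.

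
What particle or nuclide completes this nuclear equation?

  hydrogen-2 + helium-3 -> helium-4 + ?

proton

Conserve mass number: 2 + 3 = 4 + A, so A = 1.
Conserve atomic number: 1 + 2 = 2 + Z, so Z = 1.
A = 1 and Z = 1 is hydrogen-1 — a proton.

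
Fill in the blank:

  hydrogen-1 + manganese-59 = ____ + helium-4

Cr-56

Conserve mass number: 1 + 59 = A + 4, so A = 56.
Conserve atomic number: 1 + 25 = Z + 2, so Z = 24.
Z = 24 is chromium, so the species is chromium-56.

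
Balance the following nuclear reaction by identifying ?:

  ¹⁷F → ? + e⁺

O-17

Conserve mass number: 17 = A + 0, so A = 17.
Conserve atomic number: 9 = Z + 1, so Z = 8.
Z = 8 is oxygen, so the species is ¹⁷O.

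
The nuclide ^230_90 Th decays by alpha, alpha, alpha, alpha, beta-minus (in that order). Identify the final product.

Start: (A, Z) = (230, 90).
After α: (226, 88).
After α: (222, 86).
After α: (218, 84).
After α: (214, 82).
After β⁻: (214, 83).
Z = 83 is bismuth.

Bi-214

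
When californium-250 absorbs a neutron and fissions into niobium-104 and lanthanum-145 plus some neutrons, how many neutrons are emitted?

Conserve mass number: 251 = 104 + 145 + k, so k = 251 − 249 = 2.
Check atomic number: 98 = 41 + 57 + 0 = 98. ✓

2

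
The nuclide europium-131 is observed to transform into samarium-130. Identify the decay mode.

ΔA = 130 − 131 = -1; ΔZ = 62 − 63 = -1.
A drops by 1 and Z drops by 1 — a proton was emitted.

proton emission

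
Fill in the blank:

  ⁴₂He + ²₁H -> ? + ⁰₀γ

Li-6

Conserve mass number: 4 + 2 = A + 0, so A = 6.
Conserve atomic number: 2 + 1 = Z + 0, so Z = 3.
Z = 3 is lithium, so the species is ⁶₃Li.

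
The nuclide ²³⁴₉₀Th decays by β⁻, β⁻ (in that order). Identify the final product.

Start: (A, Z) = (234, 90).
After β⁻: (234, 91).
After β⁻: (234, 92).
Z = 92 is uranium.

U-234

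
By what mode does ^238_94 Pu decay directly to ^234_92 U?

ΔA = 234 − 238 = -4; ΔZ = 92 − 94 = -2.
A drops by 4 and Z drops by 2 — the signature of alpha emission.

alpha decay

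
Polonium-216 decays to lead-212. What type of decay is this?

alpha decay

ΔA = 212 − 216 = -4; ΔZ = 82 − 84 = -2.
A drops by 4 and Z drops by 2 — the signature of alpha emission.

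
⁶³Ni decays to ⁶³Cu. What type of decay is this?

ΔA = 63 − 63 = 0; ΔZ = 29 − 28 = +1.
A is unchanged and Z rises by 1 — a neutron has become a proton (β⁻ decay).

beta-minus decay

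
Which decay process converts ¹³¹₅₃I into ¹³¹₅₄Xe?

ΔA = 131 − 131 = 0; ΔZ = 54 − 53 = +1.
A is unchanged and Z rises by 1 — a neutron has become a proton (β⁻ decay).

beta-minus decay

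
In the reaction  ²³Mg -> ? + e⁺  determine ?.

Na-23

Conserve mass number: 23 = A + 0, so A = 23.
Conserve atomic number: 12 = Z + 1, so Z = 11.
Z = 11 is sodium, so the species is ²³Na.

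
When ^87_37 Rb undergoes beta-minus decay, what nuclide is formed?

Sr-87

Beta-minus decay: mass number changes by +0, atomic number by +1.
A: 87 = 87; Z: 37 + 1 = 38.
Z = 38 is strontium, so the daughter is ^87_38 Sr.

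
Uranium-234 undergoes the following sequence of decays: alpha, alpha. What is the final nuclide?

Ra-226

Start: (A, Z) = (234, 92).
After α: (230, 90).
After α: (226, 88).
Z = 88 is radium.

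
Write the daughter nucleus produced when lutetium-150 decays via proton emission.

Yb-149

Proton emission: mass number changes by -1, atomic number by -1.
A: 150 − 1 = 149; Z: 71 − 1 = 70.
Z = 70 is ytterbium, so the daughter is ytterbium-149.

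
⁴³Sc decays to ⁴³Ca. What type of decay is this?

ΔA = 43 − 43 = 0; ΔZ = 20 − 21 = -1.
A is unchanged and Z drops by 1 — a proton has become a neutron (β⁺ emission or electron capture).

beta-plus decay or electron capture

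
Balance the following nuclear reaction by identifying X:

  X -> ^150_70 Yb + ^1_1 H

Conserve mass number: A = 150 + 1, so A = 151.
Conserve atomic number: Z = 70 + 1, so Z = 71.
Z = 71 is lutetium, so the species is ^151_71 Lu.

Lu-151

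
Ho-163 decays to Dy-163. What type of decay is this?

beta-plus decay or electron capture

ΔA = 163 − 163 = 0; ΔZ = 66 − 67 = -1.
A is unchanged and Z drops by 1 — a proton has become a neutron (β⁺ emission or electron capture).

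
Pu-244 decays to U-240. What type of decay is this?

ΔA = 240 − 244 = -4; ΔZ = 92 − 94 = -2.
A drops by 4 and Z drops by 2 — the signature of alpha emission.

alpha decay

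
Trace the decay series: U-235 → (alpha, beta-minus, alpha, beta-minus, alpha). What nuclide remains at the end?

Ra-223

Start: (A, Z) = (235, 92).
After α: (231, 90).
After β⁻: (231, 91).
After α: (227, 89).
After β⁻: (227, 90).
After α: (223, 88).
Z = 88 is radium.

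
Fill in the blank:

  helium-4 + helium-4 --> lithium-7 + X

Conserve mass number: 4 + 4 = 7 + A, so A = 1.
Conserve atomic number: 2 + 2 = 3 + Z, so Z = 1.
A = 1 and Z = 1 is hydrogen-1 — a proton.

proton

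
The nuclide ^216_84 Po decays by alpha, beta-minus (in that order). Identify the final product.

Bi-212

Start: (A, Z) = (216, 84).
After α: (212, 82).
After β⁻: (212, 83).
Z = 83 is bismuth.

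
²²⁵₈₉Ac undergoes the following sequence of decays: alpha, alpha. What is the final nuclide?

Start: (A, Z) = (225, 89).
After α: (221, 87).
After α: (217, 85).
Z = 85 is astatine.

At-217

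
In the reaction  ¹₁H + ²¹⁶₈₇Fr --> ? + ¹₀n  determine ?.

Conserve mass number: 1 + 216 = A + 1, so A = 216.
Conserve atomic number: 1 + 87 = Z + 0, so Z = 88.
Z = 88 is radium, so the species is ²¹⁶₈₈Ra.

Ra-216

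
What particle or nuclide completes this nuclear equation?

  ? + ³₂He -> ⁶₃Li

triton

Conserve mass number: A + 3 = 6, so A = 3.
Conserve atomic number: Z + 2 = 3, so Z = 1.
A = 3 and Z = 1 is ³₁H — a triton.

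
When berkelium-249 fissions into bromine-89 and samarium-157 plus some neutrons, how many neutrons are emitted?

Conserve mass number: 249 = 89 + 157 + k, so k = 249 − 246 = 3.
Check atomic number: 97 = 35 + 62 + 0 = 97. ✓

3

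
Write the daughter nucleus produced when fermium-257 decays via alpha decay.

Alpha decay: mass number changes by -4, atomic number by -2.
A: 257 − 4 = 253; Z: 100 − 2 = 98.
Z = 98 is californium, so the daughter is californium-253.

Cf-253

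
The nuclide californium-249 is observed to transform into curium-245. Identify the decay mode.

ΔA = 245 − 249 = -4; ΔZ = 96 − 98 = -2.
A drops by 4 and Z drops by 2 — the signature of alpha emission.

alpha decay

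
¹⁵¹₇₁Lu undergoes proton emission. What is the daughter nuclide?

Proton emission: mass number changes by -1, atomic number by -1.
A: 151 − 1 = 150; Z: 71 − 1 = 70.
Z = 70 is ytterbium, so the daughter is ¹⁵⁰₇₀Yb.

Yb-150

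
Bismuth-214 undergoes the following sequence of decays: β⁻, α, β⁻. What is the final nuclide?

Start: (A, Z) = (214, 83).
After β⁻: (214, 84).
After α: (210, 82).
After β⁻: (210, 83).
Z = 83 is bismuth.

Bi-210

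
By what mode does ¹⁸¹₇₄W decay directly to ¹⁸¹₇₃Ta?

beta-plus decay or electron capture

ΔA = 181 − 181 = 0; ΔZ = 73 − 74 = -1.
A is unchanged and Z drops by 1 — a proton has become a neutron (β⁺ emission or electron capture).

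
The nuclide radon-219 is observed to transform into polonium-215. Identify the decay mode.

ΔA = 215 − 219 = -4; ΔZ = 84 − 86 = -2.
A drops by 4 and Z drops by 2 — the signature of alpha emission.

alpha decay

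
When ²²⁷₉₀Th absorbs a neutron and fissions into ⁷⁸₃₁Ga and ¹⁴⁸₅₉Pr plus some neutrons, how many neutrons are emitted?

Conserve mass number: 228 = 78 + 148 + k, so k = 228 − 226 = 2.
Check atomic number: 90 = 31 + 59 + 0 = 90. ✓

2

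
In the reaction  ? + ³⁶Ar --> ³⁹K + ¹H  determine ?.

Conserve mass number: A + 36 = 39 + 1, so A = 4.
Conserve atomic number: Z + 18 = 19 + 1, so Z = 2.
A = 4 and Z = 2 is ⁴He — an alpha particle.

alpha particle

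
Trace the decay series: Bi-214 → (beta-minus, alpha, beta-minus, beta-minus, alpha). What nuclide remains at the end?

Pb-206

Start: (A, Z) = (214, 83).
After β⁻: (214, 84).
After α: (210, 82).
After β⁻: (210, 83).
After β⁻: (210, 84).
After α: (206, 82).
Z = 82 is lead.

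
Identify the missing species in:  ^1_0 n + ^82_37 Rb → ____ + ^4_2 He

Br-79

Conserve mass number: 1 + 82 = A + 4, so A = 79.
Conserve atomic number: 0 + 37 = Z + 2, so Z = 35.
Z = 35 is bromine, so the species is ^79_35 Br.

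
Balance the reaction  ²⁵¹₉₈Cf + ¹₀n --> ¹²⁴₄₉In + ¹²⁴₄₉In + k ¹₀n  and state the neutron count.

4

Conserve mass number: 252 = 124 + 124 + k, so k = 252 − 248 = 4.
Check atomic number: 98 = 49 + 49 + 0 = 98. ✓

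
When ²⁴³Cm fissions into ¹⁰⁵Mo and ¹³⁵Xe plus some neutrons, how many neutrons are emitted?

Conserve mass number: 243 = 105 + 135 + k, so k = 243 − 240 = 3.
Check atomic number: 96 = 42 + 54 + 0 = 96. ✓

3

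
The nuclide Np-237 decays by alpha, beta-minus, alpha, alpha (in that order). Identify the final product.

Ra-225

Start: (A, Z) = (237, 93).
After α: (233, 91).
After β⁻: (233, 92).
After α: (229, 90).
After α: (225, 88).
Z = 88 is radium.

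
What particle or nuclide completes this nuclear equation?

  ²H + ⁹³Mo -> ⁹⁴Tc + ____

Conserve mass number: 2 + 93 = 94 + A, so A = 1.
Conserve atomic number: 1 + 42 = 43 + Z, so Z = 0.
A = 1 and Z = 0 is ¹n — a neutron.

neutron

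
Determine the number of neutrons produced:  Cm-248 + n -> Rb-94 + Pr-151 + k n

4

Conserve mass number: 249 = 94 + 151 + k, so k = 249 − 245 = 4.
Check atomic number: 96 = 37 + 59 + 0 = 96. ✓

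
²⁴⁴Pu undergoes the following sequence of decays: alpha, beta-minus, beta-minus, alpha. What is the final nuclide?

Start: (A, Z) = (244, 94).
After α: (240, 92).
After β⁻: (240, 93).
After β⁻: (240, 94).
After α: (236, 92).
Z = 92 is uranium.

U-236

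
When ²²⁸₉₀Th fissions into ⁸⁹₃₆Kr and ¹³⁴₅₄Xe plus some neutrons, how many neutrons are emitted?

Conserve mass number: 228 = 89 + 134 + k, so k = 228 − 223 = 5.
Check atomic number: 90 = 36 + 54 + 0 = 90. ✓

5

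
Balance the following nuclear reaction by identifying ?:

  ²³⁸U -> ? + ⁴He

Conserve mass number: 238 = A + 4, so A = 234.
Conserve atomic number: 92 = Z + 2, so Z = 90.
Z = 90 is thorium, so the species is ²³⁴Th.

Th-234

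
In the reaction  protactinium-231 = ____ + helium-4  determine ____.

Conserve mass number: 231 = A + 4, so A = 227.
Conserve atomic number: 91 = Z + 2, so Z = 89.
Z = 89 is actinium, so the species is actinium-227.

Ac-227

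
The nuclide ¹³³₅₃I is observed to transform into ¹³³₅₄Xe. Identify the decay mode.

beta-minus decay

ΔA = 133 − 133 = 0; ΔZ = 54 − 53 = +1.
A is unchanged and Z rises by 1 — a neutron has become a proton (β⁻ decay).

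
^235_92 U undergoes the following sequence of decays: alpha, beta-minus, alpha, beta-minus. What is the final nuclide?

Th-227

Start: (A, Z) = (235, 92).
After α: (231, 90).
After β⁻: (231, 91).
After α: (227, 89).
After β⁻: (227, 90).
Z = 90 is thorium.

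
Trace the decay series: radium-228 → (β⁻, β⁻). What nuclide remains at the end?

Th-228

Start: (A, Z) = (228, 88).
After β⁻: (228, 89).
After β⁻: (228, 90).
Z = 90 is thorium.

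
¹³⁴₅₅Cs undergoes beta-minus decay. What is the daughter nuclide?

Beta-minus decay: mass number changes by +0, atomic number by +1.
A: 134 = 134; Z: 55 + 1 = 56.
Z = 56 is barium, so the daughter is ¹³⁴₅₆Ba.

Ba-134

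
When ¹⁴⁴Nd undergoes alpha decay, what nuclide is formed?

Alpha decay: mass number changes by -4, atomic number by -2.
A: 144 − 4 = 140; Z: 60 − 2 = 58.
Z = 58 is cerium, so the daughter is ¹⁴⁰Ce.

Ce-140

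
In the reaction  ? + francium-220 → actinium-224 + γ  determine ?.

alpha particle

Conserve mass number: A + 220 = 224 + 0, so A = 4.
Conserve atomic number: Z + 87 = 89 + 0, so Z = 2.
A = 4 and Z = 2 is helium-4 — an alpha particle.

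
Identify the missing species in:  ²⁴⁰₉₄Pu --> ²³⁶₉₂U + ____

Conserve mass number: 240 = 236 + A, so A = 4.
Conserve atomic number: 94 = 92 + Z, so Z = 2.
A = 4 and Z = 2 is ⁴₂He — an alpha particle.

alpha particle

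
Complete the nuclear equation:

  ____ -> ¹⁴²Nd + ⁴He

Sm-146

Conserve mass number: A = 142 + 4, so A = 146.
Conserve atomic number: Z = 60 + 2, so Z = 62.
Z = 62 is samarium, so the species is ¹⁴⁶Sm.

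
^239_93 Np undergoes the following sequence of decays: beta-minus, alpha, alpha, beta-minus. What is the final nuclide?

Pa-231

Start: (A, Z) = (239, 93).
After β⁻: (239, 94).
After α: (235, 92).
After α: (231, 90).
After β⁻: (231, 91).
Z = 91 is protactinium.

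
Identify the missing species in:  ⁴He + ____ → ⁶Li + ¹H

He-3

Conserve mass number: 4 + A = 6 + 1, so A = 3.
Conserve atomic number: 2 + Z = 3 + 1, so Z = 2.
Z = 2 is helium, so the species is ³He.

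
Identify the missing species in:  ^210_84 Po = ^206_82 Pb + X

alpha particle

Conserve mass number: 210 = 206 + A, so A = 4.
Conserve atomic number: 84 = 82 + Z, so Z = 2.
A = 4 and Z = 2 is ^4_2 He — an alpha particle.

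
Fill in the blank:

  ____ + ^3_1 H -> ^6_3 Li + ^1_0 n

alpha particle

Conserve mass number: A + 3 = 6 + 1, so A = 4.
Conserve atomic number: Z + 1 = 3 + 0, so Z = 2.
A = 4 and Z = 2 is ^4_2 He — an alpha particle.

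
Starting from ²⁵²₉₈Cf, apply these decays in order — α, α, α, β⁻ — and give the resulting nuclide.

Start: (A, Z) = (252, 98).
After α: (248, 96).
After α: (244, 94).
After α: (240, 92).
After β⁻: (240, 93).
Z = 93 is neptunium.

Np-240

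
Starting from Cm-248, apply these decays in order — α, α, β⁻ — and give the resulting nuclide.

Np-240

Start: (A, Z) = (248, 96).
After α: (244, 94).
After α: (240, 92).
After β⁻: (240, 93).
Z = 93 is neptunium.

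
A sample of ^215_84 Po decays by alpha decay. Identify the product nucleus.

Pb-211

Alpha decay: mass number changes by -4, atomic number by -2.
A: 215 − 4 = 211; Z: 84 − 2 = 82.
Z = 82 is lead, so the daughter is ^211_82 Pb.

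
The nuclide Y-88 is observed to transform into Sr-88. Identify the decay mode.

ΔA = 88 − 88 = 0; ΔZ = 38 − 39 = -1.
A is unchanged and Z drops by 1 — a proton has become a neutron (β⁺ emission or electron capture).

beta-plus decay or electron capture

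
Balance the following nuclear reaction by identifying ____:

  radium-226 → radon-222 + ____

alpha particle

Conserve mass number: 226 = 222 + A, so A = 4.
Conserve atomic number: 88 = 86 + Z, so Z = 2.
A = 4 and Z = 2 is helium-4 — an alpha particle.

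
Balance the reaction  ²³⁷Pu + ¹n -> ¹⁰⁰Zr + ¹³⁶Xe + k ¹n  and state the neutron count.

2

Conserve mass number: 238 = 100 + 136 + k, so k = 238 − 236 = 2.
Check atomic number: 94 = 40 + 54 + 0 = 94. ✓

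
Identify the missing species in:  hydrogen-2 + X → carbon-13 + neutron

B-12

Conserve mass number: 2 + A = 13 + 1, so A = 12.
Conserve atomic number: 1 + Z = 6 + 0, so Z = 5.
Z = 5 is boron, so the species is boron-12.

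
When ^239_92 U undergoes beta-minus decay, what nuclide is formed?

Np-239

Beta-minus decay: mass number changes by +0, atomic number by +1.
A: 239 = 239; Z: 92 + 1 = 93.
Z = 93 is neptunium, so the daughter is ^239_93 Np.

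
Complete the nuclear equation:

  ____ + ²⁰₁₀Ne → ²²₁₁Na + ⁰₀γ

Conserve mass number: A + 20 = 22 + 0, so A = 2.
Conserve atomic number: Z + 10 = 11 + 0, so Z = 1.
A = 2 and Z = 1 is ²₁H — a deuteron.

deuteron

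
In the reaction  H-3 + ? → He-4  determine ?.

Conserve mass number: 3 + A = 4, so A = 1.
Conserve atomic number: 1 + Z = 2, so Z = 1.
A = 1 and Z = 1 is H-1 — a proton.

proton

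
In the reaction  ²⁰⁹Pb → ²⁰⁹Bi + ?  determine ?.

Conserve mass number: 209 = 209 + A, so A = 0.
Conserve atomic number: 82 = 83 + Z, so Z = -1.
A = 0 and Z = -1 is e⁻ — a beta-minus particle.

beta-minus particle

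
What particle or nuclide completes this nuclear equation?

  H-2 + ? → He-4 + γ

Conserve mass number: 2 + A = 4 + 0, so A = 2.
Conserve atomic number: 1 + Z = 2 + 0, so Z = 1.
A = 2 and Z = 1 is H-2 — a deuteron.

deuteron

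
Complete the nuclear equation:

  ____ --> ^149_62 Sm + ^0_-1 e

Pm-149

Conserve mass number: A = 149 + 0, so A = 149.
Conserve atomic number: Z = 62 − 1, so Z = 61.
Z = 61 is promethium, so the species is ^149_61 Pm.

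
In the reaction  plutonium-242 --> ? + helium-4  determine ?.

Conserve mass number: 242 = A + 4, so A = 238.
Conserve atomic number: 94 = Z + 2, so Z = 92.
Z = 92 is uranium, so the species is uranium-238.

U-238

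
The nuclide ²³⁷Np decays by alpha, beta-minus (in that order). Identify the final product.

U-233

Start: (A, Z) = (237, 93).
After α: (233, 91).
After β⁻: (233, 92).
Z = 92 is uranium.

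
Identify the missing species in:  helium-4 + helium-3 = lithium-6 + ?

proton

Conserve mass number: 4 + 3 = 6 + A, so A = 1.
Conserve atomic number: 2 + 2 = 3 + Z, so Z = 1.
A = 1 and Z = 1 is hydrogen-1 — a proton.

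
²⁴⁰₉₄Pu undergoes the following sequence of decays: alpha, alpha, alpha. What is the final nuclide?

Start: (A, Z) = (240, 94).
After α: (236, 92).
After α: (232, 90).
After α: (228, 88).
Z = 88 is radium.

Ra-228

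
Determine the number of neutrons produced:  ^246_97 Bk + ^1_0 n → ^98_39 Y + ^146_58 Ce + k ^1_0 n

Conserve mass number: 247 = 98 + 146 + k, so k = 247 − 244 = 3.
Check atomic number: 97 = 39 + 58 + 0 = 97. ✓

3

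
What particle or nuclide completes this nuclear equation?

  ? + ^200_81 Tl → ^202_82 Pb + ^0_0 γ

deuteron

Conserve mass number: A + 200 = 202 + 0, so A = 2.
Conserve atomic number: Z + 81 = 82 + 0, so Z = 1.
A = 2 and Z = 1 is ^2_1 H — a deuteron.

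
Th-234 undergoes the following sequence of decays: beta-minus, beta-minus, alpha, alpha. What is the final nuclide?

Ra-226

Start: (A, Z) = (234, 90).
After β⁻: (234, 91).
After β⁻: (234, 92).
After α: (230, 90).
After α: (226, 88).
Z = 88 is radium.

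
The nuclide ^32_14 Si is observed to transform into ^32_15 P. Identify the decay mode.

ΔA = 32 − 32 = 0; ΔZ = 15 − 14 = +1.
A is unchanged and Z rises by 1 — a neutron has become a proton (β⁻ decay).

beta-minus decay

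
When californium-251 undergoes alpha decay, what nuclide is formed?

Cm-247

Alpha decay: mass number changes by -4, atomic number by -2.
A: 251 − 4 = 247; Z: 98 − 2 = 96.
Z = 96 is curium, so the daughter is curium-247.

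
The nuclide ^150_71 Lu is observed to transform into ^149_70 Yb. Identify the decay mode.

ΔA = 149 − 150 = -1; ΔZ = 70 − 71 = -1.
A drops by 1 and Z drops by 1 — a proton was emitted.

proton emission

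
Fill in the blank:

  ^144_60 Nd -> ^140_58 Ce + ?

alpha particle

Conserve mass number: 144 = 140 + A, so A = 4.
Conserve atomic number: 60 = 58 + Z, so Z = 2.
A = 4 and Z = 2 is ^4_2 He — an alpha particle.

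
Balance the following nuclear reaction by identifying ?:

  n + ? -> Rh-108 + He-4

Ag-111

Conserve mass number: 1 + A = 108 + 4, so A = 111.
Conserve atomic number: 0 + Z = 45 + 2, so Z = 47.
Z = 47 is silver, so the species is Ag-111.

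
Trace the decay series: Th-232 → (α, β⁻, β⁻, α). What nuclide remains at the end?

Start: (A, Z) = (232, 90).
After α: (228, 88).
After β⁻: (228, 89).
After β⁻: (228, 90).
After α: (224, 88).
Z = 88 is radium.

Ra-224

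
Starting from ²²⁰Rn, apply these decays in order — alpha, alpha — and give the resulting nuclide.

Start: (A, Z) = (220, 86).
After α: (216, 84).
After α: (212, 82).
Z = 82 is lead.

Pb-212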